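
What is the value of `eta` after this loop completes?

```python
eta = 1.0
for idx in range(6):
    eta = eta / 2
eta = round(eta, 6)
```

Halving LR 6 times: 1 / 2^6
`eta` takes the values: 1.0 → 0.5 → 0.25 → 0.125 → 0.0625 → 0.03125 → 0.015625

Answer: 0.015625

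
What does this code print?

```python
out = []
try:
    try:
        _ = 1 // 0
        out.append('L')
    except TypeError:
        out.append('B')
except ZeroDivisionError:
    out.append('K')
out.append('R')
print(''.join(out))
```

Execution trace: 'K' (outer except ZeroDivisionError) → 'R' (after the try/except). Output: KR

Answer: KR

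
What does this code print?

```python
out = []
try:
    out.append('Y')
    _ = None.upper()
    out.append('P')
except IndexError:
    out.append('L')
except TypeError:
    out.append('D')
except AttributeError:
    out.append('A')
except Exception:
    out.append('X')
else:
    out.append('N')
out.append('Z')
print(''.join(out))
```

Execution trace: 'Y' (try body) → 'A' (except AttributeError) → 'Z' (after the try/except). Output: YAZ

Answer: YAZ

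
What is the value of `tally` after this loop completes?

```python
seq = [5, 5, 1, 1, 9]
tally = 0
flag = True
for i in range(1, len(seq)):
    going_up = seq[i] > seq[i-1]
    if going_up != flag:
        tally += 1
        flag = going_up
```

Count direction changes in [5, 5, 1, 1, 9]
`tally` takes the values: 0 → 1 → 2

Answer: 2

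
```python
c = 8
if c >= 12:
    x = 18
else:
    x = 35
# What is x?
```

Trace:
`c = 8` → c = 8
`if c >= 12: ...` → c >= 12 is False, take else branch → x = 35
So x = 35

Answer: 35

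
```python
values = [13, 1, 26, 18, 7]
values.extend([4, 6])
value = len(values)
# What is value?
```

Trace:
`values = [13, 1, 26, 18, 7]` → values = [13, 1, 26, 18, 7]
`values.extend([4, 6])` → values = [13, 1, 26, 18, 7, 4, 6]
`value = len(values)` → value = 7
So value = 7

Answer: 7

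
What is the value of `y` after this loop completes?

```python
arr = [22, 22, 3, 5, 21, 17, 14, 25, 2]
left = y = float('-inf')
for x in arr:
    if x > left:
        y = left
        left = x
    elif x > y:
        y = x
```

Second largest (with repeats) in [22, 22, 3, 5, 21, 17, 14, 25, 2]
`y` takes the values: -inf → 22

Answer: 22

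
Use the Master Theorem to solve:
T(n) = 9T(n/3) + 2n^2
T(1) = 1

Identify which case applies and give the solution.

a=9, b=3, f(n)=2n^2. log_3(9) = 2. Since c=2 = 2, Case 2 applies: T(n) = Θ(n^log_b(a) · log n) = O(n^2 log n).

Answer: O(n^2 log n) - Case 2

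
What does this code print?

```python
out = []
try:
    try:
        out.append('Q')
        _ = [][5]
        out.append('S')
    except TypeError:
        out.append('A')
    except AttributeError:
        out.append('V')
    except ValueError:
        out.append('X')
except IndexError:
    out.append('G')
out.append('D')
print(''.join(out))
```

Execution trace: 'Q' (try body) → 'G' (outer except IndexError) → 'D' (after the try/except). Output: QGD

Answer: QGD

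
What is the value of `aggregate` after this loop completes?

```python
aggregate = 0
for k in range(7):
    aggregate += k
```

Sum of 0 to 6 = 21
`aggregate` takes the values: 0 → 1 → 3 → 6 → 10 → 15 → 21

Answer: 21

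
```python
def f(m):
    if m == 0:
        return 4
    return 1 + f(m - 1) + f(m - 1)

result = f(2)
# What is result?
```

f(m) = 1 + 2·f(m-1), f(0)=4. Closed form: (4+1)·2^2 - 1 = 19.

Answer: 19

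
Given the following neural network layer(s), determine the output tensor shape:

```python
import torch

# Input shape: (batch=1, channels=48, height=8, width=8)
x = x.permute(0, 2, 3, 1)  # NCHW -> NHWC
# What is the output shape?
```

Input: (1, 48, 8, 8) -> Output: (1, 8, 8, 48)

Answer: (1, 8, 8, 48)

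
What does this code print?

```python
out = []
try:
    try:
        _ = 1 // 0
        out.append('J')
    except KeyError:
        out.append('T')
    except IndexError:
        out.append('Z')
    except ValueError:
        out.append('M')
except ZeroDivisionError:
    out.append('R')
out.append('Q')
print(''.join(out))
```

Execution trace: 'R' (outer except ZeroDivisionError) → 'Q' (after the try/except). Output: RQ

Answer: RQ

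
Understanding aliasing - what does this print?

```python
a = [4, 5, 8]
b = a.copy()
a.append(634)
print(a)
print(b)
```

Key concept: list.copy() creates independent copy.
Step by step:
`a = [4, 5, 8]` → a = [4, 5, 8]
`b = a.copy()` → b = [4, 5, 8]
`a.append(634)` → a = [4, 5, 8, 634]
`print(a)` → prints [4, 5, 8, 634]
`print(b)` → prints [4, 5, 8]

Answer:
[4, 5, 8, 634]
[4, 5, 8]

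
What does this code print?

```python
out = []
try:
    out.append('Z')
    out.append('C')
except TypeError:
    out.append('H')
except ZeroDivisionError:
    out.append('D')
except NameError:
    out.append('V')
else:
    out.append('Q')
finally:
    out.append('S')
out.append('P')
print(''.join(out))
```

Execution trace: 'Z' (try body) → 'C' (try body, no exception) → 'Q' (else) → 'S' (finally) → 'P' (after the try/except). Output: ZCQSP

Answer: ZCQSP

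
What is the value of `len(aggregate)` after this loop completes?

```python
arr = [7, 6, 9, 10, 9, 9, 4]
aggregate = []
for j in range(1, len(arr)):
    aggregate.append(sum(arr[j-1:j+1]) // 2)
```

Number of 2-element averages
`aggregate` takes the values: [] → [6] → [6, 7] → [6, 7, 9] → [6, 7, 9, 9] → [6, 7, 9, 9, 9] → [6, 7, 9, 9, 9, 6]
So `len(aggregate)` = 6

Answer: 6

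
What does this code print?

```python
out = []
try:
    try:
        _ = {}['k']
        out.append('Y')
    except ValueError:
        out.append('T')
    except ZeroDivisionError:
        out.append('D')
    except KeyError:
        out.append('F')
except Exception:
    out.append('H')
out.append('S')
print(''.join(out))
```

Execution trace: 'F' (inner except KeyError) → 'S' (after the try/except). Output: FS

Answer: FS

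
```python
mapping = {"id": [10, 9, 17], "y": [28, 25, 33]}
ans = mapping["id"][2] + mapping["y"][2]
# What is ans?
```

Trace:
`mapping = {"id": [10, 9, 17], "y": [28, 25, 33]}` → mapping = {'id': [10, 9, 17], 'y': [28, 25, 33]}
`ans = mapping["id"][2] + mapping["y"][2]` → ans = 50
So ans = 50

Answer: 50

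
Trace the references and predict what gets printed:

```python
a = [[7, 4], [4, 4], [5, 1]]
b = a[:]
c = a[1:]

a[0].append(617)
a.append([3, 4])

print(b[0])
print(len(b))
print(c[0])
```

Key concept: slice with nested mutation.
Step by step:
`a = [[7, 4], [4, 4], [5, 1]]` → a = [[7, 4], [4, 4], [5, 1]]
`b = a[:]` → b = [[7, 4], [4, 4], [5, 1]]
`c = a[1:]` → c = [[4, 4], [5, 1]]
`a[0].append(617)` → a = [[7, 4, 617], [4, 4], [5, 1]]; b = [[7, 4, 617], [4, 4], [5, 1]]
`a.append([3, 4])` → a = [[7, 4, 617], [4, 4], [5, 1], [3, 4]]
`print(b[0])` → prints [7, 4, 617]
`print(len(b))` → prints 3
`print(c[0])` → prints [4, 4]

Answer:
[7, 4, 617]
3
[4, 4]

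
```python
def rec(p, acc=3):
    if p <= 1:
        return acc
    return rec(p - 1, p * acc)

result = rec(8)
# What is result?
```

Accumulator trace (n, acc): (8, 3) -> (7, 24) -> (6, 168) -> (5, 1008) -> (4, 5040) -> (3, 20160) -> (2, 60480) -> (1, 120960) -> return 120960

Answer: 120960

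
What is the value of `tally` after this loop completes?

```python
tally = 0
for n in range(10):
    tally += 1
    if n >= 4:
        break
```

Loop breaks when n reaches 4, tally is 5
`tally` takes the values: 0 → 1 → 2 → 3 → 4 → 5

Answer: 5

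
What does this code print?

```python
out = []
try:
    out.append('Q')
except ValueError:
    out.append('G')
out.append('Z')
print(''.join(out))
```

Execution trace: 'Q' (try body, no exception) → 'Z' (after the try/except). Output: QZ

Answer: QZ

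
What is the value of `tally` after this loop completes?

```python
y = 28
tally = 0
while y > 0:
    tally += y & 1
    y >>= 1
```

Count set bits in 28 (binary: 0b11100)
`tally` takes the values: 0 → 1 → 2 → 3

Answer: 3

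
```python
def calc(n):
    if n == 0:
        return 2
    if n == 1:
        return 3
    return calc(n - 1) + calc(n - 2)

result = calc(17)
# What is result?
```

Build up from base cases: calc(0)=2, calc(1)=3, calc(2)=5, calc(3)=8, calc(4)=13, calc(5)=21, calc(6)=34, ..., calc(17)=6765

Answer: 6765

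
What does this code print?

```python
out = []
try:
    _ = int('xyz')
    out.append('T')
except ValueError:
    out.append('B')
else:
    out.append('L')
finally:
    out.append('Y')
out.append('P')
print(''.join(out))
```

Execution trace: 'B' (except ValueError) → 'Y' (finally) → 'P' (after the try/except). Output: BYP

Answer: BYP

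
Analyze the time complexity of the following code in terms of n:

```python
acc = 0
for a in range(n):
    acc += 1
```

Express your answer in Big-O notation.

Each loop level contributes: n. Multiplying the contributions gives O(n).

Answer: O(n)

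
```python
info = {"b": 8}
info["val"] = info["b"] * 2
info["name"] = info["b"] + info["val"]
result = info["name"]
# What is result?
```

Trace:
`info = {"b": 8}` → info = {'b': 8}
`info["val"] = info["b"] * 2` → info = {'b': 8, 'val': 16}
`info["name"] = info["b"] + info["val"]` → info = {'b': 8, 'val': 16, 'name': 24}
`result = info["name"]` → result = 24
So result = 24

Answer: 24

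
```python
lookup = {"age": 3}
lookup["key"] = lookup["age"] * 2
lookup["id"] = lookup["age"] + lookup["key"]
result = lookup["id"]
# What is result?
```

Trace:
`lookup = {"age": 3}` → lookup = {'age': 3}
`lookup["key"] = lookup["age"] * 2` → lookup = {'age': 3, 'key': 6}
`lookup["id"] = lookup["age"] + lookup["key"]` → lookup = {'age': 3, 'key': 6, 'id': 9}
`result = lookup["id"]` → result = 9
So result = 9

Answer: 9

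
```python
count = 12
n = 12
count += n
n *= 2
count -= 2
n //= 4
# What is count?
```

Trace:
`count = 12` → count = 12
`n = 12` → n = 12
`count += n` → count = 24
`n *= 2` → n = 24
`count -= 2` → count = 22
`n //= 4` → n = 6
So count = 22

Answer: 22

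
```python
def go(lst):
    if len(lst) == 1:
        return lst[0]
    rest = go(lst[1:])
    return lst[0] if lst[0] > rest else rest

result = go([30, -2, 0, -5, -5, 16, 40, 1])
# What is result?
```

Recursive max over [30, -2, 0, -5, -5, 16, 40, 1] = 40

Answer: 40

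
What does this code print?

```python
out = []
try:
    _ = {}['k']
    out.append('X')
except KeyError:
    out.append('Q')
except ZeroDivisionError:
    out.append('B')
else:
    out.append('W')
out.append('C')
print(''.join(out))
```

Execution trace: 'Q' (except KeyError) → 'C' (after the try/except). Output: QC

Answer: QC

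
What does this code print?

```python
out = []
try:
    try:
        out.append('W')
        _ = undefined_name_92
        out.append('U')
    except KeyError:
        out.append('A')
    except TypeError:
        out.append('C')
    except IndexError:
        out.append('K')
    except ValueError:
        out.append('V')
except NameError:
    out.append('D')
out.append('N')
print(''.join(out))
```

Execution trace: 'W' (try body) → 'D' (outer except NameError) → 'N' (after the try/except). Output: WDN

Answer: WDN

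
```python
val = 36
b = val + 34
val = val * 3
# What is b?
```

Trace:
`val = 36` → val = 36
`b = val + 34` → b = 70
`val = val * 3` → val = 108
So b = 70

Answer: 70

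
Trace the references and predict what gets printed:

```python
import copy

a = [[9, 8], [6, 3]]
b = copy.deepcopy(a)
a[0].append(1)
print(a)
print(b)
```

Key concept: deep copy is fully independent.
Step by step:
`a = [[9, 8], [6, 3]]` → a = [[9, 8], [6, 3]]
`b = copy.deepcopy(a)` → b = [[9, 8], [6, 3]]
`a[0].append(1)` → a = [[9, 8, 1], [6, 3]]
`print(a)` → prints [[9, 8, 1], [6, 3]]
`print(b)` → prints [[9, 8], [6, 3]]

Answer:
[[9, 8, 1], [6, 3]]
[[9, 8], [6, 3]]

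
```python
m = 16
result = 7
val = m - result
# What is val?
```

Trace:
`m = 16` → m = 16
`result = 7` → result = 7
`val = m - result` → val = 9
So val = 9

Answer: 9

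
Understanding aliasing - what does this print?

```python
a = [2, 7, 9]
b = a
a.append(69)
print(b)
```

Key concept: basic list aliasing.
Step by step:
`a = [2, 7, 9]` → a = [2, 7, 9]
`b = a` → b = [2, 7, 9] (same object as a)
`a.append(69)` → a = [2, 7, 9, 69] (same object as b); b = [2, 7, 9, 69] (same object as a)
`print(b)` → prints [2, 7, 9, 69]

Answer: [2, 7, 9, 69]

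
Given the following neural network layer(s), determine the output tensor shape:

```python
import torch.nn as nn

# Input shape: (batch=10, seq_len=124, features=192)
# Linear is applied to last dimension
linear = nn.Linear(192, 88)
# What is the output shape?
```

Input: (10, 124, 192) -> Output: (10, 124, 88)

Answer: (10, 124, 88)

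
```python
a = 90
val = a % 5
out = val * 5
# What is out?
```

Trace:
`a = 90` → a = 90
`val = a % 5` → val = 0
`out = val * 5` → out = 0
So out = 0

Answer: 0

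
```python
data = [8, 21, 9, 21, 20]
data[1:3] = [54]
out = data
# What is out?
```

Trace:
`data = [8, 21, 9, 21, 20]` → data = [8, 21, 9, 21, 20]
`data[1:3] = [54]` → data = [8, 54, 21, 20]
`out = data` → out = [8, 54, 21, 20]
So out = [8, 54, 21, 20]

Answer: [8, 54, 21, 20]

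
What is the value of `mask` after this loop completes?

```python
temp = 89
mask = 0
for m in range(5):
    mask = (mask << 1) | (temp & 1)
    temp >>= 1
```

Reverse lowest 5 bits of 89
`mask` takes the values: 0 → 1 → 2 → 4 → 9 → 19

Answer: 19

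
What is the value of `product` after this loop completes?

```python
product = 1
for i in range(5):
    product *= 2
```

2^5 = 32
`product` takes the values: 1 → 2 → 4 → 8 → 16 → 32

Answer: 32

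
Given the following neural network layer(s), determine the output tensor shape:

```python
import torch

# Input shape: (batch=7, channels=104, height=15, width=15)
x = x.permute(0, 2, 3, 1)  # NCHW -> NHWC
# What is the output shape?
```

Input: (7, 104, 15, 15) -> Output: (7, 15, 15, 104)

Answer: (7, 15, 15, 104)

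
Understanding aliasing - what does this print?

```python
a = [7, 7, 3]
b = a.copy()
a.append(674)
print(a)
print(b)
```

Key concept: list.copy() creates independent copy.
Step by step:
`a = [7, 7, 3]` → a = [7, 7, 3]
`b = a.copy()` → b = [7, 7, 3]
`a.append(674)` → a = [7, 7, 3, 674]
`print(a)` → prints [7, 7, 3, 674]
`print(b)` → prints [7, 7, 3]

Answer:
[7, 7, 3, 674]
[7, 7, 3]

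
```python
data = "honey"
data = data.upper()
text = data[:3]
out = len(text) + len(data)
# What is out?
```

Trace:
`data = "honey"` → data = 'honey'
`data = data.upper()` → data = 'HONEY'
`text = data[:3]` → text = 'HON'
`out = len(text) + len(data)` → out = 8
So out = 8

Answer: 8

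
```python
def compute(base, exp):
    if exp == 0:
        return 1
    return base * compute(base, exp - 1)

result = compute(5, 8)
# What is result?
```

compute(5, 8) = 5 * 5 * 5 * 5 * 5 * 5 * 5 * 5 = 390625

Answer: 390625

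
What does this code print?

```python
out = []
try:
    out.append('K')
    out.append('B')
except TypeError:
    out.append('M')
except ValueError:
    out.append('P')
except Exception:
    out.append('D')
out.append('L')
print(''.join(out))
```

Execution trace: 'K' (try body) → 'B' (try body, no exception) → 'L' (after the try/except). Output: KBL

Answer: KBL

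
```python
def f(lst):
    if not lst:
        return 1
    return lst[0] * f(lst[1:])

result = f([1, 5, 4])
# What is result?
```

Product over [1, 5, 4] = 1 * 5 * 4 = 20

Answer: 20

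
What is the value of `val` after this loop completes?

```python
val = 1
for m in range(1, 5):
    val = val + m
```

Start at 1, add 1 through 4
`val` takes the values: 1 → 2 → 4 → 7 → 11

Answer: 11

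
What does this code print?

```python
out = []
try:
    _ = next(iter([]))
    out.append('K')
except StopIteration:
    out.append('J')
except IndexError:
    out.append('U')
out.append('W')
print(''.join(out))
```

Execution trace: 'J' (except StopIteration) → 'W' (after the try/except). Output: JW

Answer: JW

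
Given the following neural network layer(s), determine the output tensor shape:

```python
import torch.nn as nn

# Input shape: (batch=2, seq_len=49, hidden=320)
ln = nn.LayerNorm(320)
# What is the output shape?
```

Input: (2, 49, 320) -> Output: (2, 49, 320)

Answer: (2, 49, 320)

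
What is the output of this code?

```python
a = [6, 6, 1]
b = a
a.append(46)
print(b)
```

Key concept: basic list aliasing.
Step by step:
`a = [6, 6, 1]` → a = [6, 6, 1]
`b = a` → b = [6, 6, 1] (same object as a)
`a.append(46)` → a = [6, 6, 1, 46] (same object as b); b = [6, 6, 1, 46] (same object as a)
`print(b)` → prints [6, 6, 1, 46]

Answer: [6, 6, 1, 46]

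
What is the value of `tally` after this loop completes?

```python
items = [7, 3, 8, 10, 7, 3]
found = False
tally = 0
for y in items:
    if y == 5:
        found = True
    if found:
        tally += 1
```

Count elements after first 5 in [7, 3, 8, 10, 7, 3]
`tally` takes the values: 0

Answer: 0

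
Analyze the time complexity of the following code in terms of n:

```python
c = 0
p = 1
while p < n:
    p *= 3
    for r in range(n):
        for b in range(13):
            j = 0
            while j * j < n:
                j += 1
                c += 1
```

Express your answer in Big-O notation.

Each loop level contributes: log n × n × 1 × √n. Multiplying the contributions gives O(n√n log n).

Answer: O(n√n log n)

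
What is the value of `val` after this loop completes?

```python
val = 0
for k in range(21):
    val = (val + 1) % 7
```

Increment mod 7, 21 times = 0
`val` takes the values: 0 → 1 → 2 → 3 → 4 → 5 → 6 → 0 → 1 → 2 → 3 → 4 → 5 → 6 → 0 → 1 → 2 → 3 → 4 → 5 → 6 → 0

Answer: 0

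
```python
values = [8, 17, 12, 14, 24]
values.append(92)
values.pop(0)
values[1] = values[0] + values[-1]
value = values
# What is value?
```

Trace:
`values = [8, 17, 12, 14, 24]` → values = [8, 17, 12, 14, 24]
`values.append(92)` → values = [8, 17, 12, 14, 24, 92]
`values.pop(0)` → values = [17, 12, 14, 24, 92]
`values[1] = values[0] + values[-1]` → values = [17, 109, 14, 24, 92]
`value = values` → value = [17, 109, 14, 24, 92]
So value = [17, 109, 14, 24, 92]

Answer: [17, 109, 14, 24, 92]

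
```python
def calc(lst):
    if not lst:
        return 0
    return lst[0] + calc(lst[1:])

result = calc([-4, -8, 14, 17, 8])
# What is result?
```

(-4) + (-8) + 14 + 17 + 8 + 0 = 27

Answer: 27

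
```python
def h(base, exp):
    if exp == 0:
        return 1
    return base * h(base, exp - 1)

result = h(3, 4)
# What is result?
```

h(3, 4) = 3 * 3 * 3 * 3 = 81

Answer: 81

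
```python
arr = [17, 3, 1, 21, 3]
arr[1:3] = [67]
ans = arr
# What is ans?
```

Trace:
`arr = [17, 3, 1, 21, 3]` → arr = [17, 3, 1, 21, 3]
`arr[1:3] = [67]` → arr = [17, 67, 21, 3]
`ans = arr` → ans = [17, 67, 21, 3]
So ans = [17, 67, 21, 3]

Answer: [17, 67, 21, 3]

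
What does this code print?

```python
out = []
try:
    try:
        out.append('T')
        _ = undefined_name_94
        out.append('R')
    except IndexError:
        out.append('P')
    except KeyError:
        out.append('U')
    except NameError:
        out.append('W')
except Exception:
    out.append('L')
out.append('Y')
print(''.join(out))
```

Execution trace: 'T' (inner try body) → 'W' (inner except NameError) → 'Y' (after the try/except). Output: TWY

Answer: TWY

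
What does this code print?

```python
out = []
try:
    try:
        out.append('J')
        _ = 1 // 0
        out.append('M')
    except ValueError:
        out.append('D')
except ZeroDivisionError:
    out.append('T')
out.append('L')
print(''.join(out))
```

Execution trace: 'J' (try body) → 'T' (outer except ZeroDivisionError) → 'L' (after the try/except). Output: JTL

Answer: JTL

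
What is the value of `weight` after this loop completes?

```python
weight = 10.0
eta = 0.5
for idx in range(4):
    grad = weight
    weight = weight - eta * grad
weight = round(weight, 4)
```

Gradient descent: w = 10.0 * (1 - 0.5)^4
`weight` takes the values: 10.0 → 5.0 → 2.5 → 1.25 → 0.625

Answer: 0.625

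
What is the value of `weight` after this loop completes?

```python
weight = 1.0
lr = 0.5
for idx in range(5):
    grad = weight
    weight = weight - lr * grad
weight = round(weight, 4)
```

Gradient descent: w = 1.0 * (1 - 0.5)^5
`weight` takes the values: 1.0 → 0.5 → 0.25 → 0.125 → 0.0625 → 0.03125 → 0.0312

Answer: 0.0312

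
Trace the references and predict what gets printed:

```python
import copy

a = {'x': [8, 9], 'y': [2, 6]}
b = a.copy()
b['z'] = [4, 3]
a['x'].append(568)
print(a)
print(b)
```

Key concept: shallow copy of dict with mutable values.
Step by step:
`a = {'x': [8, 9], 'y': [2, 6]}` → a = {'x': [8, 9], 'y': [2, 6]}
`b = a.copy()` → b = {'x': [8, 9], 'y': [2, 6]}
`b['z'] = [4, 3]` → b = {'x': [8, 9], 'y': [2, 6], 'z': [4, 3]}
`a['x'].append(568)` → a = {'x': [8, 9, 568], 'y': [2, 6]}; b = {'x': [8, 9, 568], 'y': [2, 6], 'z': [4, 3]}
`print(a)` → prints {'x': [8, 9, 568], 'y': [2, 6]}
`print(b)` → prints {'x': [8, 9, 568], 'y': [2, 6], 'z': [4, 3]}

Answer:
{'x': [8, 9, 568], 'y': [2, 6]}
{'x': [8, 9, 568], 'y': [2, 6], 'z': [4, 3]}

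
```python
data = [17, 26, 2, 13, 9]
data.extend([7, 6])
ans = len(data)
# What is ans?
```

Trace:
`data = [17, 26, 2, 13, 9]` → data = [17, 26, 2, 13, 9]
`data.extend([7, 6])` → data = [17, 26, 2, 13, 9, 7, 6]
`ans = len(data)` → ans = 7
So ans = 7

Answer: 7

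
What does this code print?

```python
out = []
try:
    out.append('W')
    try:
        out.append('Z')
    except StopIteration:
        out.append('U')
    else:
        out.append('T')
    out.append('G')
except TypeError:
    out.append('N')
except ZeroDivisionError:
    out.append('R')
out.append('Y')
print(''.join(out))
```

Execution trace: 'W' (try body) → 'Z' (inner try body, no exception) → 'T' (inner else) → 'G' (try body, no exception) → 'Y' (after the try/except). Output: WZTGY

Answer: WZTGY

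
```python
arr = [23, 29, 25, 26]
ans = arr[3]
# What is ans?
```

Trace:
`arr = [23, 29, 25, 26]` → arr = [23, 29, 25, 26]
`ans = arr[3]` → ans = 26
So ans = 26

Answer: 26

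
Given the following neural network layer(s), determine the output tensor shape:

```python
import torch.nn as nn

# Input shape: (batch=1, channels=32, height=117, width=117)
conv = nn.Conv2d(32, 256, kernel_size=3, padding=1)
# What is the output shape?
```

Input: (1, 32, 117, 117) -> Output: (1, 256, 117, 117)

Answer: (1, 256, 117, 117)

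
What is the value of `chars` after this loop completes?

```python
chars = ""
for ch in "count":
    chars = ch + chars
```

Reverse 'count'
`chars` takes the values: "" → "c" → "oc" → "uoc" → "nuoc" → "tnuoc"

Answer: "tnuoc"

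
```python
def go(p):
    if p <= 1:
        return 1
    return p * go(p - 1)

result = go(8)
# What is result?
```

go(8) = 8 * 7 * 6 * 5 * 4 * 3 * 2 * 1 = 40320

Answer: 40320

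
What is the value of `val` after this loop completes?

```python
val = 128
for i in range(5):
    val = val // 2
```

Halve 5 times: 128 // 2^5 = 4
`val` takes the values: 128 → 64 → 32 → 16 → 8 → 4

Answer: 4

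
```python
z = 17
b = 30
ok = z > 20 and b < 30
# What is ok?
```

Trace:
`z = 17` → z = 17
`b = 30` → b = 30
`ok = z > 20 and b < 30` → ok = False
So ok = False

Answer: False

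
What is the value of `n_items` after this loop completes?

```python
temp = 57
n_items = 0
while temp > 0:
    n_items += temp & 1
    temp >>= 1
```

Count set bits in 57 (binary: 0b111001)
`n_items` takes the values: 0 → 1 → 2 → 3 → 4

Answer: 4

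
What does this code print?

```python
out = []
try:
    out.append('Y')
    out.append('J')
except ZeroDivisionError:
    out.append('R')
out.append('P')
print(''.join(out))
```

Execution trace: 'Y' (try body) → 'J' (try body, no exception) → 'P' (after the try/except). Output: YJP

Answer: YJP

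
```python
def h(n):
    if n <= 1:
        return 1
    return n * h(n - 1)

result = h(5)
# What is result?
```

h(5) = 5 * 4 * 3 * 2 * 1 = 120

Answer: 120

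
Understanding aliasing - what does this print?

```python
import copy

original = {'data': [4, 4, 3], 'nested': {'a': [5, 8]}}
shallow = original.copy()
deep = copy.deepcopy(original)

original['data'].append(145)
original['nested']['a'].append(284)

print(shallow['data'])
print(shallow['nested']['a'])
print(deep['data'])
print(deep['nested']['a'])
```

Key concept: comparing shallow vs deep copy.
Step by step:
`original = {'data': [4, 4, 3], 'nested': {'a': [5, 8]}}` → original = {'data': [4, 4, 3], 'nested': {'a': [5, 8]}}
`shallow = original.copy()` → shallow = {'data': [4, 4, 3], 'nested': {'a': [5, 8]}}
`deep = copy.deepcopy(original)` → deep = {'data': [4, 4, 3], 'nested': {'a': [5, 8]}}
`original['data'].append(145)` → original = {'data': [4, 4, 3, 145], 'nested': {'a': [5, 8]}}; shallow = {'data': [4, 4, 3, 145], 'nested': {'a': [5, 8]}}
`original['nested']['a'].append(284)` → original = {'data': [4, 4, 3, 145], 'nested': {'a': [5, 8, 284]}}; shallow = {'data': [4, 4, 3, 145], 'nested': {'a': [5, 8, 284]}}
`print(shallow['data'])` → prints [4, 4, 3, 145]
`print(shallow['nested']['a'])` → prints [5, 8, 284]
`print(deep['data'])` → prints [4, 4, 3]
`print(deep['nested']['a'])` → prints [5, 8]

Answer:
[4, 4, 3, 145]
[5, 8, 284]
[4, 4, 3]
[5, 8]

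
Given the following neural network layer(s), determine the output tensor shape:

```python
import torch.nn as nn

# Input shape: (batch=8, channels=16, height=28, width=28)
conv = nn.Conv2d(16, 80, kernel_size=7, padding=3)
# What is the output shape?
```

Input: (8, 16, 28, 28) -> Output: (8, 80, 28, 28)

Answer: (8, 80, 28, 28)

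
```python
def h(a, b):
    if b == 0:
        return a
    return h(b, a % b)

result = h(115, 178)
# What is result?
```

h(115, 178) -> h(178, 115) -> h(115, 63) -> h(63, 52) -> h(52, 11) -> h(11, 8) -> h(8, 3) -> h(3, 2) -> h(2, 1) -> h(1, 0) -> 1

Answer: 1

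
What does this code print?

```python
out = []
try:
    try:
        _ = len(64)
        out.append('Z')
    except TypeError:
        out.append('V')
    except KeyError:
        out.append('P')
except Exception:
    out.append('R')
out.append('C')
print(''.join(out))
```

Execution trace: 'V' (inner except TypeError) → 'C' (after the try/except). Output: VC

Answer: VC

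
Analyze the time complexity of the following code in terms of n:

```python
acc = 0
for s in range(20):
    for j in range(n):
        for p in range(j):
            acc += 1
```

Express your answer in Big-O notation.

Each loop level contributes: 1 × n × n. Multiplying the contributions gives O(n^2).

Answer: O(n^2)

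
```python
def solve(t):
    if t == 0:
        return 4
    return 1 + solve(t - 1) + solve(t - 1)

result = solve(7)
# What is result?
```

solve(t) = 1 + 2·solve(t-1), solve(0)=4. Closed form: (4+1)·2^7 - 1 = 639.

Answer: 639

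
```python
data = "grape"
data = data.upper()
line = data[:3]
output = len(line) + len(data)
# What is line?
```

Trace:
`data = "grape"` → data = 'grape'
`data = data.upper()` → data = 'GRAPE'
`line = data[:3]` → line = 'GRA'
`output = len(line) + len(data)` → output = 8
So line = 'GRA'

Answer: 'GRA'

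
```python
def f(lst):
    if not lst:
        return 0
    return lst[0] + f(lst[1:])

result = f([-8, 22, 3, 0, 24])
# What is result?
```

(-8) + 22 + 3 + 0 + 24 + 0 = 41

Answer: 41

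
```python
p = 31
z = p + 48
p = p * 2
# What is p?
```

Trace:
`p = 31` → p = 31
`z = p + 48` → z = 79
`p = p * 2` → p = 62
So p = 62

Answer: 62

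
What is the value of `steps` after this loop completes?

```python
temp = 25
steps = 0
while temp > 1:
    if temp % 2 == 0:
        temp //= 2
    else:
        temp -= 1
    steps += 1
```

Steps to reduce 25 to 1
`steps` takes the values: 0 → 1 → 2 → 3 → 4 → 5 → 6

Answer: 6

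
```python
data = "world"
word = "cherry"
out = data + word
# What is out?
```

Trace:
`data = "world"` → data = 'world'
`word = "cherry"` → word = 'cherry'
`out = data + word` → out = 'worldcherry'
So out = 'worldcherry'

Answer: 'worldcherry'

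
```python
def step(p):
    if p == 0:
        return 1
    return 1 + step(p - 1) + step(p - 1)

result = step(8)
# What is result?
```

step(p) = 1 + 2·step(p-1), step(0)=1. Closed form: (1+1)·2^8 - 1 = 511.

Answer: 511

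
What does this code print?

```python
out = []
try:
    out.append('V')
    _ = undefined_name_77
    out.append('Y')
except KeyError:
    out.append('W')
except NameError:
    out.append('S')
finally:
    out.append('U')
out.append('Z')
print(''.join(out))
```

Execution trace: 'V' (try body) → 'S' (except NameError) → 'U' (finally) → 'Z' (after the try/except). Output: VSUZ

Answer: VSUZ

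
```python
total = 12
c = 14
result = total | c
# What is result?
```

Trace:
`total = 12` → total = 12
`c = 14` → c = 14
`result = total | c` → result = 14
So result = 14

Answer: 14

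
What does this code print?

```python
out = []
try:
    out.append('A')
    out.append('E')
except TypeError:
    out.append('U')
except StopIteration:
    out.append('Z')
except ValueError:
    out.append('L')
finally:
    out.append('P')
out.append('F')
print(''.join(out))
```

Execution trace: 'A' (try body) → 'E' (try body, no exception) → 'P' (finally) → 'F' (after the try/except). Output: AEPF

Answer: AEPF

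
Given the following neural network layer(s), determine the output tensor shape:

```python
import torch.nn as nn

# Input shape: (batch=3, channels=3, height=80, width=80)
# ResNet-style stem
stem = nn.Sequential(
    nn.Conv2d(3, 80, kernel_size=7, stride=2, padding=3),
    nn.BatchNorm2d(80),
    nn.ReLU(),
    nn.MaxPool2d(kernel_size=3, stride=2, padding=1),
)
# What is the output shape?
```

Input: (3, 3, 80, 80) -> after Conv2d 7x7 stride=2: (3, 80, 40, 40) -> Output: (3, 80, 20, 20)

Answer: (3, 80, 20, 20)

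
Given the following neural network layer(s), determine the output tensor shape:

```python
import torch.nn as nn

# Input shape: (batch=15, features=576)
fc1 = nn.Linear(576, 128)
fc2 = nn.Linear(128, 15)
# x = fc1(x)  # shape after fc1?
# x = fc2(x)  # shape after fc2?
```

Input: (15, 576) -> after fc1: (15, 128) -> Output: (15, 15)

Answer: (15, 15)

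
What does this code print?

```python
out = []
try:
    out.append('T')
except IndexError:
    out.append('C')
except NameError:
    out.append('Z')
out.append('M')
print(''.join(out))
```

Execution trace: 'T' (try body, no exception) → 'M' (after the try/except). Output: TM

Answer: TM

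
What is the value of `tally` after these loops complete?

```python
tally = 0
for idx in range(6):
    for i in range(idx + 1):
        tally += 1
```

Triangle: 1 + 2 + ... + 6
`tally` takes the values: 0 → 1 → 2 → 3 → 4 → 5 → 6 → 7 → 8 → 9 → 10 → 11 → 12 → 13 → 14 → 15 → 16 → 17 → 18 → 19 → 20 → 21

Answer: 21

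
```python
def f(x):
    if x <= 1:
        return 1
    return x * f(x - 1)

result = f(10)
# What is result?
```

f(10) = 10 * 9 * 8 * 7 * 6 * 5 * 4 * 3 * 2 * 1 = 3628800

Answer: 3628800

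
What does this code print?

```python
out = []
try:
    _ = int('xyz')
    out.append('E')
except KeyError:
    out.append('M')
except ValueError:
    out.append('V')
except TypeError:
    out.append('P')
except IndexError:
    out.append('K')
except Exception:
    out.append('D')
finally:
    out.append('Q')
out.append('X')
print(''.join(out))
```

Execution trace: 'V' (except ValueError) → 'Q' (finally) → 'X' (after the try/except). Output: VQX

Answer: VQX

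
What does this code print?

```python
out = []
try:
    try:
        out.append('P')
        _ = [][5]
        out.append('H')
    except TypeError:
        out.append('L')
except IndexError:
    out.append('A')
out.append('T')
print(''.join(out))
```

Execution trace: 'P' (try body) → 'A' (outer except IndexError) → 'T' (after the try/except). Output: PAT

Answer: PAT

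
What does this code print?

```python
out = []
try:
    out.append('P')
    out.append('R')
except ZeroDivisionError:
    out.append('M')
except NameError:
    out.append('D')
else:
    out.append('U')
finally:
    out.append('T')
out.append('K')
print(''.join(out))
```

Execution trace: 'P' (try body) → 'R' (try body, no exception) → 'U' (else) → 'T' (finally) → 'K' (after the try/except). Output: PRUTK

Answer: PRUTK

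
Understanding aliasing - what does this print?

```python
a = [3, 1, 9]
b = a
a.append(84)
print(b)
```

Key concept: basic list aliasing.
Step by step:
`a = [3, 1, 9]` → a = [3, 1, 9]
`b = a` → b = [3, 1, 9] (same object as a)
`a.append(84)` → a = [3, 1, 9, 84] (same object as b); b = [3, 1, 9, 84] (same object as a)
`print(b)` → prints [3, 1, 9, 84]

Answer: [3, 1, 9, 84]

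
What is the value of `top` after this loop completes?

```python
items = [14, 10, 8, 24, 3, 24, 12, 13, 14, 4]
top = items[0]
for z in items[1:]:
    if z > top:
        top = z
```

Maximum of [14, 10, 8, 24, 3, 24, 12, 13, 14, 4]
`top` takes the values: 14 → 24

Answer: 24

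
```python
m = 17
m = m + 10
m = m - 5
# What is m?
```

Trace:
`m = 17` → m = 17
`m = m + 10` → m = 27
`m = m - 5` → m = 22
So m = 22

Answer: 22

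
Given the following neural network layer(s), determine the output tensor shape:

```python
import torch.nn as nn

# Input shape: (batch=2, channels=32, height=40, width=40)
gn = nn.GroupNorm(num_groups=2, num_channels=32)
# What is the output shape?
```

Input: (2, 32, 40, 40) -> Output: (2, 32, 40, 40)

Answer: (2, 32, 40, 40)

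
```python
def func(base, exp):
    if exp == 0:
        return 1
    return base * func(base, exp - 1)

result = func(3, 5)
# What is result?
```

func(3, 5) = 3 * 3 * 3 * 3 * 3 = 243

Answer: 243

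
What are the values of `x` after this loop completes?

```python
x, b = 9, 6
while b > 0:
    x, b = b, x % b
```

GCD of 9 and 6
`x` takes the values: 9 → 6 → 3

Answer: 3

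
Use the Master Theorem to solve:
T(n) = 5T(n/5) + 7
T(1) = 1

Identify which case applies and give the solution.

a=5, b=5, f(n)=7. log_5(5) = 1. Since c=0 < 1, Case 1 applies: T(n) = Θ(n^log_b(a)) = O(n).

Answer: O(n) - Case 1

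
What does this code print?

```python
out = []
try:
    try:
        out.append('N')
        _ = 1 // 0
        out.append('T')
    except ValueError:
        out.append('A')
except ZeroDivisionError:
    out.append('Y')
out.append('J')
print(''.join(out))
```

Execution trace: 'N' (try body) → 'Y' (outer except ZeroDivisionError) → 'J' (after the try/except). Output: NYJ

Answer: NYJ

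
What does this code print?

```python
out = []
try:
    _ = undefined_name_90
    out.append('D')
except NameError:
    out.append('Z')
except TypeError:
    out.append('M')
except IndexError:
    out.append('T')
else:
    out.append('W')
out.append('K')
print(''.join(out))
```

Execution trace: 'Z' (except NameError) → 'K' (after the try/except). Output: ZK

Answer: ZK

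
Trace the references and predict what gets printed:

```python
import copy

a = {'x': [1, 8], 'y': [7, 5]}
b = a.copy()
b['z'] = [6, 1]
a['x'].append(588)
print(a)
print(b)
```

Key concept: shallow copy of dict with mutable values.
Step by step:
`a = {'x': [1, 8], 'y': [7, 5]}` → a = {'x': [1, 8], 'y': [7, 5]}
`b = a.copy()` → b = {'x': [1, 8], 'y': [7, 5]}
`b['z'] = [6, 1]` → b = {'x': [1, 8], 'y': [7, 5], 'z': [6, 1]}
`a['x'].append(588)` → a = {'x': [1, 8, 588], 'y': [7, 5]}; b = {'x': [1, 8, 588], 'y': [7, 5], 'z': [6, 1]}
`print(a)` → prints {'x': [1, 8, 588], 'y': [7, 5]}
`print(b)` → prints {'x': [1, 8, 588], 'y': [7, 5], 'z': [6, 1]}

Answer:
{'x': [1, 8, 588], 'y': [7, 5]}
{'x': [1, 8, 588], 'y': [7, 5], 'z': [6, 1]}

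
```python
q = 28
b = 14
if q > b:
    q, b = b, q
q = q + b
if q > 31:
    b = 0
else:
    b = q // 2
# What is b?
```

Trace:
`q = 28` → q = 28
`b = 14` → b = 14
`if q > b: ...` → q > b is True → q = 14; b = 28
`q = q + b` → q = 42
`if q > 31: ...` → q > 31 is True → b = 0
So b = 0

Answer: 0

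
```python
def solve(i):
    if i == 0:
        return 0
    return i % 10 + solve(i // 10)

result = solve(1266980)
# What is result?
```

Sum of digits of 1266980: 0 + 8 + 9 + 6 + 6 + 2 + 1 = 32

Answer: 32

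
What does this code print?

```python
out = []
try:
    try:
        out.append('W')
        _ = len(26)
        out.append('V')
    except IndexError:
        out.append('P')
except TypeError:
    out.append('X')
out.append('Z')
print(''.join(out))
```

Execution trace: 'W' (try body) → 'X' (outer except TypeError) → 'Z' (after the try/except). Output: WXZ

Answer: WXZ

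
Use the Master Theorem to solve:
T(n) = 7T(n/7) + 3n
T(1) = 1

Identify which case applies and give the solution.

a=7, b=7, f(n)=3n. log_7(7) = 1. Since c=1 = 1, Case 2 applies: T(n) = Θ(n^log_b(a) · log n) = O(n log n).

Answer: O(n log n) - Case 2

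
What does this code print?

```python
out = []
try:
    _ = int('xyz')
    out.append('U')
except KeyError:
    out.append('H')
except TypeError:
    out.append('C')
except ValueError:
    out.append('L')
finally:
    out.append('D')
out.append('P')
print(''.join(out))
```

Execution trace: 'L' (except ValueError) → 'D' (finally) → 'P' (after the try/except). Output: LDP

Answer: LDP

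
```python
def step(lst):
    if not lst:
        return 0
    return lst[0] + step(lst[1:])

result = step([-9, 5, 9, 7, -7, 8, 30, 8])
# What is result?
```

(-9) + 5 + 9 + 7 + (-7) + 8 + 30 + 8 + 0 = 51

Answer: 51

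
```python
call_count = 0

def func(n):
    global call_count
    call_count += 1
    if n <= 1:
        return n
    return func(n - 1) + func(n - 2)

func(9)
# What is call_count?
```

Calls(n) = 1 + Calls(n-1) + Calls(n-2); Calls(0)=Calls(1)=1. For n=9 this gives 109.

Answer: 109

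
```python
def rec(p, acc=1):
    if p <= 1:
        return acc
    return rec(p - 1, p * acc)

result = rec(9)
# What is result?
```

Accumulator trace (n, acc): (9, 1) -> (8, 9) -> (7, 72) -> (6, 504) -> (5, 3024) -> (4, 15120) -> (3, 60480) -> (2, 181440) -> (1, 362880) -> return 362880

Answer: 362880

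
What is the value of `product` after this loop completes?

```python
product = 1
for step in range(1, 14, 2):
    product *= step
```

Product of 1, 3, 5, ... up to 13
`product` takes the values: 1 → 3 → 15 → 105 → 945 → 10395 → 135135

Answer: 135135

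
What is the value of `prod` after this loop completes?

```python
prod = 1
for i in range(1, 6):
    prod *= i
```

5! = 120
`prod` takes the values: 1 → 2 → 6 → 24 → 120

Answer: 120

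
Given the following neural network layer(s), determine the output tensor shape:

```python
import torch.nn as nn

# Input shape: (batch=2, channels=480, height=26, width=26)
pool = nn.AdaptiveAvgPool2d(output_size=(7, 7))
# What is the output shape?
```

Input: (2, 480, 26, 26) -> Output: (2, 480, 7, 7)

Answer: (2, 480, 7, 7)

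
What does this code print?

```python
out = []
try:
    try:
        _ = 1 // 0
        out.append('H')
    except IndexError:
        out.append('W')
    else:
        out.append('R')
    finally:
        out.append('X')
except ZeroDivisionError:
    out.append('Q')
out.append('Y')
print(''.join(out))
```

Execution trace: 'X' (inner finally) → 'Q' (outer except ZeroDivisionError) → 'Y' (after the try/except). Output: XQY

Answer: XQY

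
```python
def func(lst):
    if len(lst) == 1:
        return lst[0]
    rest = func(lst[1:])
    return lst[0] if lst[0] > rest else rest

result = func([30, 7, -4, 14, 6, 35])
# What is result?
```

Recursive max over [30, 7, -4, 14, 6, 35] = 35

Answer: 35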